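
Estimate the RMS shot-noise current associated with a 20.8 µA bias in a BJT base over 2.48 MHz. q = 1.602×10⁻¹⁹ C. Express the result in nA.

4.07 nA

I_n = √(2qI·B)
2qI·B = 2 × 1.602×10⁻¹⁹ × 2.08×10⁻⁵ × 2.48×10⁶ = 1.65×10⁻¹⁷ A²
I_n = √(1.65×10⁻¹⁷) = 4.07×10⁻⁹ A = 4.07 nA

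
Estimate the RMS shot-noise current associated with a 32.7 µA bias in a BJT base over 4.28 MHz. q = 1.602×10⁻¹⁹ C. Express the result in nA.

6.70 nA

I_n = √(2qI·B)
2qI·B = 2 × 1.602×10⁻¹⁹ × 3.27×10⁻⁵ × 4.28×10⁶ = 4.48×10⁻¹⁷ A²
I_n = √(4.48×10⁻¹⁷) = 6.70×10⁻⁹ A = 6.70 nA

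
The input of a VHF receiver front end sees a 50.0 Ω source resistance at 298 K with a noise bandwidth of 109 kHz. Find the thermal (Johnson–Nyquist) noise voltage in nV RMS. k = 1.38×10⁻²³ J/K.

V_n = √(4kTRB)
4kTRB = 4 × 1.38×10⁻²³ × 298 × 5.00×10¹ × 1.09×10⁵ = 8.97×10⁻¹⁴ V²
V_n = √(8.97×10⁻¹⁴) = 2.99×10⁻⁷ V = 299 nV

299 nV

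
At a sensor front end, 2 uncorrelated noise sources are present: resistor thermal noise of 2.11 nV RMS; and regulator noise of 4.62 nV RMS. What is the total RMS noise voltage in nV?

Uncorrelated sources add in power (mean-square): V_tot = √(ΣV_i²)
V_tot = √[(2.11×10⁻⁹)² + (4.62×10⁻⁹)²] = 5.08×10⁻⁹ V = 5.08 nV

5.08 nV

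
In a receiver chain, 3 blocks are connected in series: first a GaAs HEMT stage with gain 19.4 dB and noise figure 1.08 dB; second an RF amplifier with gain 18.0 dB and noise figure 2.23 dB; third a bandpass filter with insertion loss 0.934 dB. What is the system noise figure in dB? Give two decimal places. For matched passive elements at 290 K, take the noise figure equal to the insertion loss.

Convert to linear (a loss of L dB is a gain of −L dB): F_i = 10^(NF_i/10), G_i = 10^(G_i,dB/10)
  Stage 1: F_1 = 10^(1.08/10) = 1.282, G_1 = 10^(19.4/10) = 87.10
  Stage 2: F_2 = 10^(2.23/10) = 1.671, G_2 = 10^(18.0/10) = 63.10
  Stage 3: F_3 = 10^(0.934/10) = 1.240, G_3 = 10^(−0.934/10) = 0.8065
Friis cascade:
  F = 1.282 + (1.671 − 1)/87.10 + (1.240 − 1)/5495 = 1.290
NF = 10 log₁₀(1.290) = 1.11 dB

1.11 dB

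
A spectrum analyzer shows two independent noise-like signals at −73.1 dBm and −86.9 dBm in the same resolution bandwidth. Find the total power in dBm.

−72.9 dBm

Convert to linear, add, convert back:
P₁ = 4.90×10⁻¹¹ W, P₂ = 2.04×10⁻¹² W
P_tot = 5.10×10⁻¹¹ W → 10 log₁₀(P_tot / 10⁻³) = −72.9 dBm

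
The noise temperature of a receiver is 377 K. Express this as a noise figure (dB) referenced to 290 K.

3.62 dB

F = 1 + T_e/T₀ = 1 + 377/290 = 2.3
NF = 10 log₁₀(2.3) = 3.62 dB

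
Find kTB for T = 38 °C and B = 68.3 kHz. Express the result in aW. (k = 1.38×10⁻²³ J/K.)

T = 38 °C + 273.15 = 311.15 K
P_n = kTB = 1.38×10⁻²³ × 311.15 × 6.83×10⁴ = 2.93×10⁻¹⁶ W = 293 aW

293 aW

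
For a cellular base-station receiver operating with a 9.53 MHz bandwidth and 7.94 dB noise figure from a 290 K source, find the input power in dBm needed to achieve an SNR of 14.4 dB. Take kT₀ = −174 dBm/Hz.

Sensitivity = −174 + 10 log₁₀(B) + NF + SNR_min
= −174 + 69.79 + 7.94 + 14.4
= −81.87 dBm → −81.9 dBm

−81.9 dBm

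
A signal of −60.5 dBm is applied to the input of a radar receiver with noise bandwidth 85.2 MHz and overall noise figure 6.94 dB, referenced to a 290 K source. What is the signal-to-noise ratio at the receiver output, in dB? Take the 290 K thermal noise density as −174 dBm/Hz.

Noise floor: N = −174 + 10 log₁₀(B) + NF
10 log₁₀(8.52×10⁷) = 79.3 dB
N = −174 + 79.3 + 6.94 = −87.76 dBm
SNR = P_sig − N = −60.5 − (−87.76) = 27.26 dB → 27.3 dB

27.3 dB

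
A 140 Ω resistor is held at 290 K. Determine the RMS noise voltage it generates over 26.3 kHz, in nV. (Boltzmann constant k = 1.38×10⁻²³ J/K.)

243 nV

V_n = √(4kTRB)
4kTRB = 4 × 1.38×10⁻²³ × 290 × 1.40×10² × 2.63×10⁴ = 5.89×10⁻¹⁴ V²
V_n = √(5.89×10⁻¹⁴) = 2.43×10⁻⁷ V = 243 nV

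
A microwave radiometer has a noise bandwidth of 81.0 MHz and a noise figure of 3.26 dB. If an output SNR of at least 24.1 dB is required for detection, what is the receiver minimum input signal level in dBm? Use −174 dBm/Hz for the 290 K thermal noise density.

Sensitivity = −174 + 10 log₁₀(B) + NF + SNR_min
= −174 + 79.08 + 3.26 + 24.1
= −67.56 dBm → −67.6 dBm

−67.6 dBm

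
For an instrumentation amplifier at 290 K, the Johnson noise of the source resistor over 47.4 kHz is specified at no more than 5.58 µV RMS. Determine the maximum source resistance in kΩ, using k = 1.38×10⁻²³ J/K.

Johnson–Nyquist: V_n = √(4kTRB) ⇒ R = V_n² / (4kTB)
4kTB = 4 × 1.38×10⁻²³ × 290 × 4.74×10⁴ = 7.59×10⁻¹⁶
R = (5.58×10⁻⁶)² / 7.59×10⁻¹⁶ = 4.10×10⁴ Ω = 41.0 kΩ

41.0 kΩ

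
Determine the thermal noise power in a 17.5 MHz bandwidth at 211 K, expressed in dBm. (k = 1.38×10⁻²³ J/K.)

P_n = kTB = 1.38×10⁻²³ × 211 × 1.75×10⁷ = 5.10×10⁻¹⁴ W
In dBm: 10 log₁₀(5.10×10⁻¹⁴ / 10⁻³) = −102.9 dBm

−102.9 dBm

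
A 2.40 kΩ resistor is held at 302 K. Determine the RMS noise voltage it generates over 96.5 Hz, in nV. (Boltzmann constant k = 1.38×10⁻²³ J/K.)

62.1 nV

V_n = √(4kTRB)
4kTRB = 4 × 1.38×10⁻²³ × 302 × 2.40×10³ × 9.65×10¹ = 3.86×10⁻¹⁵ V²
V_n = √(3.86×10⁻¹⁵) = 6.21×10⁻⁸ V = 62.1 nV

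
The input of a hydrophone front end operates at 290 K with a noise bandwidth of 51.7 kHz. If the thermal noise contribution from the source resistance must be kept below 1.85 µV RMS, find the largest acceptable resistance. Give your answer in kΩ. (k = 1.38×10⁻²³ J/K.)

Johnson–Nyquist: V_n = √(4kTRB) ⇒ R = V_n² / (4kTB)
4kTB = 4 × 1.38×10⁻²³ × 290 × 5.17×10⁴ = 8.28×10⁻¹⁶
R = (1.85×10⁻⁶)² / 8.28×10⁻¹⁶ = 4.14×10³ Ω = 4.14 kΩ

4.14 kΩ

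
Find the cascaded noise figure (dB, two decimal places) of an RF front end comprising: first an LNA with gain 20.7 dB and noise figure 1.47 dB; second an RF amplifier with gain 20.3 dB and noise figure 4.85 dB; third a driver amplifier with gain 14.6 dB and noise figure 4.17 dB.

1.52 dB

Convert to linear (a loss of L dB is a gain of −L dB): F_i = 10^(NF_i/10), G_i = 10^(G_i,dB/10)
  Stage 1: F_1 = 10^(1.47/10) = 1.403, G_1 = 10^(20.7/10) = 117.5
  Stage 2: F_2 = 10^(4.85/10) = 3.055, G_2 = 10^(20.3/10) = 107.2
  Stage 3: F_3 = 10^(4.17/10) = 2.612, G_3 = 10^(14.6/10) = 28.84
Friis cascade:
  F = 1.403 + (3.055 − 1)/117.5 + (2.612 − 1)/1.259×10⁴ = 1.420
NF = 10 log₁₀(1.420) = 1.52 dB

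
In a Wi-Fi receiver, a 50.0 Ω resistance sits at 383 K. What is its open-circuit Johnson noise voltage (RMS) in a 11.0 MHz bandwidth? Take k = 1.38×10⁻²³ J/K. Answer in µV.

V_n = √(4kTRB)
4kTRB = 4 × 1.38×10⁻²³ × 383 × 5.00×10¹ × 1.10×10⁷ = 1.16×10⁻¹¹ V²
V_n = √(1.16×10⁻¹¹) = 3.41×10⁻⁶ V = 3.41 µV

3.41 µV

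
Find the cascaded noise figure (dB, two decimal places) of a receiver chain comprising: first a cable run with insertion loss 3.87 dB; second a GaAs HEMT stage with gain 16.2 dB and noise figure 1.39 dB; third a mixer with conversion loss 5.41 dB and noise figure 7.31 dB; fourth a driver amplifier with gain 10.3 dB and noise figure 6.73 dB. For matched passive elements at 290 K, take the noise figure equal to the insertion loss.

6.40 dB

Convert to linear (a loss of L dB is a gain of −L dB): F_i = 10^(NF_i/10), G_i = 10^(G_i,dB/10)
  Stage 1: F_1 = 10^(3.87/10) = 2.438, G_1 = 10^(−3.87/10) = 0.4102
  Stage 2: F_2 = 10^(1.39/10) = 1.377, G_2 = 10^(16.2/10) = 41.69
  Stage 3: F_3 = 10^(7.31/10) = 5.383, G_3 = 10^(−5.41/10) = 0.2877
  Stage 4: F_4 = 10^(6.73/10) = 4.710, G_4 = 10^(10.3/10) = 10.72
Friis cascade:
  F = 2.438 + (1.377 − 1)/0.4102 + (5.383 − 1)/17.10 + (4.710 − 1)/4.920 = 4.368
NF = 10 log₁₀(4.368) = 6.40 dB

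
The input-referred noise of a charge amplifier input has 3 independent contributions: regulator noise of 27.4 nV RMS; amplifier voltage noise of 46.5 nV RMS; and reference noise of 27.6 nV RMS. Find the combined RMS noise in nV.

Uncorrelated sources add in power (mean-square): V_tot = √(ΣV_i²)
V_tot = √[(2.74×10⁻⁸)² + (4.65×10⁻⁸)² + (2.76×10⁻⁸)²] = 6.06×10⁻⁸ V = 60.6 nV

60.6 nV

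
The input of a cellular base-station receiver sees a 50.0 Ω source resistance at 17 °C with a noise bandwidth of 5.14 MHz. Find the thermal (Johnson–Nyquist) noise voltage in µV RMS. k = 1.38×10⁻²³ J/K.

T = 17 °C + 273.15 = 290.15 K
V_n = √(4kTRB)
4kTRB = 4 × 1.38×10⁻²³ × 290.15 × 5.00×10¹ × 5.14×10⁶ = 4.12×10⁻¹² V²
V_n = √(4.12×10⁻¹²) = 2.03×10⁻⁶ V = 2.03 µV

2.03 µV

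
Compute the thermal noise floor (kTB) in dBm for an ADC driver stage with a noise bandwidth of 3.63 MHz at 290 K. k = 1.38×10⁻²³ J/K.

−108.4 dBm

P_n = kTB = 1.38×10⁻²³ × 290 × 3.63×10⁶ = 1.45×10⁻¹⁴ W
In dBm: 10 log₁₀(1.45×10⁻¹⁴ / 10⁻³) = −108.4 dBm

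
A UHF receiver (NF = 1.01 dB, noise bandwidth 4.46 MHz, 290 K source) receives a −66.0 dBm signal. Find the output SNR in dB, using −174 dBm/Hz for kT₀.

Noise floor: N = −174 + 10 log₁₀(B) + NF
10 log₁₀(4.46×10⁶) = 66.49 dB
N = −174 + 66.49 + 1.01 = −106.50 dBm
SNR = P_sig − N = −66.0 − (−106.50) = 40.50 dB → 40.5 dB

40.5 dB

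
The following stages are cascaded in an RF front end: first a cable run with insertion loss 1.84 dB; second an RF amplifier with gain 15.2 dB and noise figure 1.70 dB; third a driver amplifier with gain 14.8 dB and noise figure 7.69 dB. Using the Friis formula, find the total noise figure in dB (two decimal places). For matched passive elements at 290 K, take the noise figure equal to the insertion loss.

3.95 dB

Convert to linear (a loss of L dB is a gain of −L dB): F_i = 10^(NF_i/10), G_i = 10^(G_i,dB/10)
  Stage 1: F_1 = 10^(1.84/10) = 1.528, G_1 = 10^(−1.84/10) = 0.6546
  Stage 2: F_2 = 10^(1.70/10) = 1.479, G_2 = 10^(15.2/10) = 33.11
  Stage 3: F_3 = 10^(7.69/10) = 5.875, G_3 = 10^(14.8/10) = 30.20
Friis cascade:
  F = 1.528 + (1.479 − 1)/0.6546 + (5.875 − 1)/21.68 = 2.484
NF = 10 log₁₀(2.484) = 3.95 dB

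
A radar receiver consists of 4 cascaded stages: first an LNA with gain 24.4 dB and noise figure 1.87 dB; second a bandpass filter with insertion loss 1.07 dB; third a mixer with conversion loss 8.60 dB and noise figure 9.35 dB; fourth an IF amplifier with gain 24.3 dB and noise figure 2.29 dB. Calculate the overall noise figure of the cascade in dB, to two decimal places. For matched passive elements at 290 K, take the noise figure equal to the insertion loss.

Convert to linear (a loss of L dB is a gain of −L dB): F_i = 10^(NF_i/10), G_i = 10^(G_i,dB/10)
  Stage 1: F_1 = 10^(1.87/10) = 1.538, G_1 = 10^(24.4/10) = 275.4
  Stage 2: F_2 = 10^(1.07/10) = 1.279, G_2 = 10^(−1.07/10) = 0.7816
  Stage 3: F_3 = 10^(9.35/10) = 8.610, G_3 = 10^(−8.60/10) = 0.1380
  Stage 4: F_4 = 10^(2.29/10) = 1.694, G_4 = 10^(24.3/10) = 269.2
Friis cascade:
  F = 1.538 + (1.279 − 1)/275.4 + (8.610 − 1)/215.3 + (1.694 − 1)/29.72 = 1.598
NF = 10 log₁₀(1.598) = 2.04 dB

2.04 dB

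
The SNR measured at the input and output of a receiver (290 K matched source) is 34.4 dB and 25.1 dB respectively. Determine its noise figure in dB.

9.3 dB

NF (dB) = SNR_in(dB) − SNR_out(dB) when the source is at T₀
NF = 34.4 − 25.1 = 9.3 dB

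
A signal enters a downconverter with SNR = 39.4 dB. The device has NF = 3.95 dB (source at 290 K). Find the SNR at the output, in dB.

By definition F = SNR_in/SNR_out, so in dB: SNR_out = SNR_in − NF
SNR_out = 39.4 − 3.95 = 35.45 dB

35.45 dB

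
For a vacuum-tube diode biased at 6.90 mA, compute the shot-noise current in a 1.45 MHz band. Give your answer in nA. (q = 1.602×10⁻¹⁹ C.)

56.6 nA

I_n = √(2qI·B)
2qI·B = 2 × 1.602×10⁻¹⁹ × 6.90×10⁻³ × 1.45×10⁶ = 3.21×10⁻¹⁵ A²
I_n = √(3.21×10⁻¹⁵) = 5.66×10⁻⁸ A = 56.6 nA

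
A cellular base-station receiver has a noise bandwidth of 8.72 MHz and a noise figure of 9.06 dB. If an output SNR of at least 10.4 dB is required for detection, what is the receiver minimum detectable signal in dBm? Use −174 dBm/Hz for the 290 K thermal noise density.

Sensitivity = −174 + 10 log₁₀(B) + NF + SNR_min
= −174 + 69.41 + 9.06 + 10.4
= −85.13 dBm → −85.1 dBm

−85.1 dBm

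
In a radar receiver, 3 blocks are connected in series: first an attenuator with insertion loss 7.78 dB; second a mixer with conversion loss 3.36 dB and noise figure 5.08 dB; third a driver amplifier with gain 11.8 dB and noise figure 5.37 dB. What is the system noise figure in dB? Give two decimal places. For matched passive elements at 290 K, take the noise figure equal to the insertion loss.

Convert to linear (a loss of L dB is a gain of −L dB): F_i = 10^(NF_i/10), G_i = 10^(G_i,dB/10)
  Stage 1: F_1 = 10^(7.78/10) = 5.998, G_1 = 10^(−7.78/10) = 0.1667
  Stage 2: F_2 = 10^(5.08/10) = 3.221, G_2 = 10^(−3.36/10) = 0.4613
  Stage 3: F_3 = 10^(5.37/10) = 3.443, G_3 = 10^(11.8/10) = 15.14
Friis cascade:
  F = 5.998 + (3.221 − 1)/0.1667 + (3.443 − 1)/0.07691 = 51.09
NF = 10 log₁₀(51.09) = 17.08 dB

17.08 dB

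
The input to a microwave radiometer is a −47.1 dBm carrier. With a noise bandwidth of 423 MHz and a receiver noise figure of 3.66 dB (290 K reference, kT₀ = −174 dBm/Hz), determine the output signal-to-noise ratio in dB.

Noise floor: N = −174 + 10 log₁₀(B) + NF
10 log₁₀(4.23×10⁸) = 86.26 dB
N = −174 + 86.26 + 3.66 = −84.08 dBm
SNR = P_sig − N = −47.1 − (−84.08) = 36.98 dB → 37.0 dB

37.0 dB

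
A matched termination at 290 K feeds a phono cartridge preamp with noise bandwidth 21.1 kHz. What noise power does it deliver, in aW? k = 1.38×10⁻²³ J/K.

P_n = kTB = 1.38×10⁻²³ × 290 × 2.11×10⁴ = 8.44×10⁻¹⁷ W = 84.4 aW

84.4 aW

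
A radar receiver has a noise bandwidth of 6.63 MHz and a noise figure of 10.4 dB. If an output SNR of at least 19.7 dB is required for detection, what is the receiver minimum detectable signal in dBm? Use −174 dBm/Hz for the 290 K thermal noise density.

−75.7 dBm

Sensitivity = −174 + 10 log₁₀(B) + NF + SNR_min
= −174 + 68.22 + 10.4 + 19.7
= −75.68 dBm → −75.7 dBm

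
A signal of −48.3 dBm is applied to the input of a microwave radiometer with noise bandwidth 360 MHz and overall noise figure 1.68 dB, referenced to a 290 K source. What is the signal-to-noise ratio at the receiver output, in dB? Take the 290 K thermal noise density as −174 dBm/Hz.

38.5 dB

Noise floor: N = −174 + 10 log₁₀(B) + NF
10 log₁₀(3.60×10⁸) = 85.56 dB
N = −174 + 85.56 + 1.68 = −86.76 dBm
SNR = P_sig − N = −48.3 − (−86.76) = 38.46 dB → 38.5 dB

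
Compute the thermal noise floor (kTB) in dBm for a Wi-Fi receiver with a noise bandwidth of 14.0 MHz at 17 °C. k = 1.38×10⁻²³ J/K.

−102.5 dBm

T = 17 °C + 273.15 = 290.15 K
P_n = kTB = 1.38×10⁻²³ × 290.15 × 1.40×10⁷ = 5.61×10⁻¹⁴ W
In dBm: 10 log₁₀(5.61×10⁻¹⁴ / 10⁻³) = −102.5 dBm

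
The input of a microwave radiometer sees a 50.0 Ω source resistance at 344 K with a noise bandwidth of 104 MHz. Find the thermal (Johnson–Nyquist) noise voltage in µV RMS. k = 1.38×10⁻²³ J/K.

9.94 µV

V_n = √(4kTRB)
4kTRB = 4 × 1.38×10⁻²³ × 344 × 5.00×10¹ × 1.04×10⁸ = 9.87×10⁻¹¹ V²
V_n = √(9.87×10⁻¹¹) = 9.94×10⁻⁶ V = 9.94 µV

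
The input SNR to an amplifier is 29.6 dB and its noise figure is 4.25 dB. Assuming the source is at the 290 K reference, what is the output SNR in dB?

25.35 dB

By definition F = SNR_in/SNR_out, so in dB: SNR_out = SNR_in − NF
SNR_out = 29.6 − 4.25 = 25.35 dB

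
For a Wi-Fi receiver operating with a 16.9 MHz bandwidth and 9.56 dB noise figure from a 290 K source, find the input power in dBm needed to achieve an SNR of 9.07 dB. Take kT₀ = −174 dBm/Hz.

−83.1 dBm

Sensitivity = −174 + 10 log₁₀(B) + NF + SNR_min
= −174 + 72.28 + 9.56 + 9.07
= −83.09 dBm → −83.1 dBm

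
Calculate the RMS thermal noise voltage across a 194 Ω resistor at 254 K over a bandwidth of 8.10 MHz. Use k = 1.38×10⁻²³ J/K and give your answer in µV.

V_n = √(4kTRB)
4kTRB = 4 × 1.38×10⁻²³ × 254 × 1.94×10² × 8.10×10⁶ = 2.20×10⁻¹¹ V²
V_n = √(2.20×10⁻¹¹) = 4.69×10⁻⁶ V = 4.69 µV

4.69 µV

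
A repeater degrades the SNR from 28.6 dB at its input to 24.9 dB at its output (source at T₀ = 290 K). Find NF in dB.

NF (dB) = SNR_in(dB) − SNR_out(dB) when the source is at T₀
NF = 28.6 − 24.9 = 3.7 dB

3.7 dB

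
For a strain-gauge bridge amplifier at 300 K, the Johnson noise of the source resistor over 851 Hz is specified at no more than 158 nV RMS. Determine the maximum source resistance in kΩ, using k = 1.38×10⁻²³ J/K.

1.77 kΩ

Johnson–Nyquist: V_n = √(4kTRB) ⇒ R = V_n² / (4kTB)
4kTB = 4 × 1.38×10⁻²³ × 300 × 8.51×10² = 1.41×10⁻¹⁷
R = (1.58×10⁻⁷)² / 1.41×10⁻¹⁷ = 1.77×10³ Ω = 1.77 kΩ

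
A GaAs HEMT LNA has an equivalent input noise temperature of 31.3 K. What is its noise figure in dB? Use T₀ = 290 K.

F = 1 + T_e/T₀ = 1 + 31.3/290 = 1.10793
NF = 10 log₁₀(1.10793) = 0.445 dB

0.445 dB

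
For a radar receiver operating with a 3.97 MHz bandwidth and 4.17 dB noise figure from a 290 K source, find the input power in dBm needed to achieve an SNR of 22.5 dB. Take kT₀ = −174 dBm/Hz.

Sensitivity = −174 + 10 log₁₀(B) + NF + SNR_min
= −174 + 65.99 + 4.17 + 22.5
= −81.34 dBm → −81.3 dBm

−81.3 dBm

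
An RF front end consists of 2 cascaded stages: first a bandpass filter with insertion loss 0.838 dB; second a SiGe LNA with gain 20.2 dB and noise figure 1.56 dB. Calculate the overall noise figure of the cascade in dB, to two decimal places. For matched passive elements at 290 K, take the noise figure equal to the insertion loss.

2.40 dB

Convert to linear (a loss of L dB is a gain of −L dB): F_i = 10^(NF_i/10), G_i = 10^(G_i,dB/10)
  Stage 1: F_1 = 10^(0.838/10) = 1.213, G_1 = 10^(−0.838/10) = 0.8245
  Stage 2: F_2 = 10^(1.56/10) = 1.432, G_2 = 10^(20.2/10) = 104.7
Friis cascade:
  F = 1.213 + (1.432 − 1)/0.8245 = 1.737
NF = 10 log₁₀(1.737) = 2.40 dB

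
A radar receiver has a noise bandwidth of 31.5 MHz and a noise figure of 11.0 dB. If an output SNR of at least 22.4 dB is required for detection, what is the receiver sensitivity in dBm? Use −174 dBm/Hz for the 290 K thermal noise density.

−65.6 dBm

Sensitivity = −174 + 10 log₁₀(B) + NF + SNR_min
= −174 + 74.98 + 11.0 + 22.4
= −65.62 dBm → −65.6 dBm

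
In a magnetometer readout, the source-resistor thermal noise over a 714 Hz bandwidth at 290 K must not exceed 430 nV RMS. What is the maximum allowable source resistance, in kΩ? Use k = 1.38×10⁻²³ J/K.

16.2 kΩ

Johnson–Nyquist: V_n = √(4kTRB) ⇒ R = V_n² / (4kTB)
4kTB = 4 × 1.38×10⁻²³ × 290 × 7.14×10² = 1.14×10⁻¹⁷
R = (4.30×10⁻⁷)² / 1.14×10⁻¹⁷ = 1.62×10⁴ Ω = 16.2 kΩ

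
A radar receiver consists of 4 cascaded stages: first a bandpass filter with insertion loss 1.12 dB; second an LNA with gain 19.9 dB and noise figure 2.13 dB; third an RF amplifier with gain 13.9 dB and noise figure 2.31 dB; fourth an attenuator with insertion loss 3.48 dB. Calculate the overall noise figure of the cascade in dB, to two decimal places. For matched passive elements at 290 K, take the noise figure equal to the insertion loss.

3.27 dB

Convert to linear (a loss of L dB is a gain of −L dB): F_i = 10^(NF_i/10), G_i = 10^(G_i,dB/10)
  Stage 1: F_1 = 10^(1.12/10) = 1.294, G_1 = 10^(−1.12/10) = 0.7727
  Stage 2: F_2 = 10^(2.13/10) = 1.633, G_2 = 10^(19.9/10) = 97.72
  Stage 3: F_3 = 10^(2.31/10) = 1.702, G_3 = 10^(13.9/10) = 24.55
  Stage 4: F_4 = 10^(3.48/10) = 2.228, G_4 = 10^(−3.48/10) = 0.4487
Friis cascade:
  F = 1.294 + (1.633 − 1)/0.7727 + (1.702 − 1)/75.51 + (2.228 − 1)/1854 = 2.123
NF = 10 log₁₀(2.123) = 3.27 dB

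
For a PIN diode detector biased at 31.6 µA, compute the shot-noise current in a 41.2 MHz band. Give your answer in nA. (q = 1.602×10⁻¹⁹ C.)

20.4 nA

I_n = √(2qI·B)
2qI·B = 2 × 1.602×10⁻¹⁹ × 3.16×10⁻⁵ × 4.12×10⁷ = 4.17×10⁻¹⁶ A²
I_n = √(4.17×10⁻¹⁶) = 2.04×10⁻⁸ A = 20.4 nA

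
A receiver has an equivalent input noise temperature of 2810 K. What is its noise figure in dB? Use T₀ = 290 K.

F = 1 + T_e/T₀ = 1 + 2810/290 = 10.6897
NF = 10 log₁₀(10.6897) = 10.29 dB

10.29 dB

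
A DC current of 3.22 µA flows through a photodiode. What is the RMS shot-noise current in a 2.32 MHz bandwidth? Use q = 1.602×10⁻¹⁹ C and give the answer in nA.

1.55 nA

I_n = √(2qI·B)
2qI·B = 2 × 1.602×10⁻¹⁹ × 3.22×10⁻⁶ × 2.32×10⁶ = 2.39×10⁻¹⁸ A²
I_n = √(2.39×10⁻¹⁸) = 1.55×10⁻⁹ A = 1.55 nA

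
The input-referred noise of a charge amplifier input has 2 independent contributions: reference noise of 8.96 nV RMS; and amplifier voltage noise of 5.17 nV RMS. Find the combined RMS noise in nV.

Uncorrelated sources add in power (mean-square): V_tot = √(ΣV_i²)
V_tot = √[(8.96×10⁻⁹)² + (5.17×10⁻⁹)²] = 1.03×10⁻⁸ V = 10.3 nV

10.3 nV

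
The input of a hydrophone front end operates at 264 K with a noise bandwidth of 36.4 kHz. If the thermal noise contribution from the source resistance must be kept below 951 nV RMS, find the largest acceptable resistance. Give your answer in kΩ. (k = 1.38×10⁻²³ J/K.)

1.70 kΩ

Johnson–Nyquist: V_n = √(4kTRB) ⇒ R = V_n² / (4kTB)
4kTB = 4 × 1.38×10⁻²³ × 264 × 3.64×10⁴ = 5.30×10⁻¹⁶
R = (9.51×10⁻⁷)² / 5.30×10⁻¹⁶ = 1.70×10³ Ω = 1.70 kΩ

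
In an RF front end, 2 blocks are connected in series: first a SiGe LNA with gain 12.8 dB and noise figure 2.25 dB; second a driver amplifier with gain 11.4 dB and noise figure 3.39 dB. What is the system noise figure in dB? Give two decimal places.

2.41 dB

Convert to linear (a loss of L dB is a gain of −L dB): F_i = 10^(NF_i/10), G_i = 10^(G_i,dB/10)
  Stage 1: F_1 = 10^(2.25/10) = 1.679, G_1 = 10^(12.8/10) = 19.05
  Stage 2: F_2 = 10^(3.39/10) = 2.183, G_2 = 10^(11.4/10) = 13.80
Friis cascade:
  F = 1.679 + (2.183 − 1)/19.05 = 1.741
NF = 10 log₁₀(1.741) = 2.41 dB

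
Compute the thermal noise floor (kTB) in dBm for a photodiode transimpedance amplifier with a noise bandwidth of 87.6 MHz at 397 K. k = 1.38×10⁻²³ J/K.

−93.2 dBm

P_n = kTB = 1.38×10⁻²³ × 397 × 8.76×10⁷ = 4.80×10⁻¹³ W
In dBm: 10 log₁₀(4.80×10⁻¹³ / 10⁻³) = −93.2 dBm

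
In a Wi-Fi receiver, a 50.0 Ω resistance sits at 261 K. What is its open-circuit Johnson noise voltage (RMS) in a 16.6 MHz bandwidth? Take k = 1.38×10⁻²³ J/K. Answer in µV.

3.46 µV

V_n = √(4kTRB)
4kTRB = 4 × 1.38×10⁻²³ × 261 × 5.00×10¹ × 1.66×10⁷ = 1.20×10⁻¹¹ V²
V_n = √(1.20×10⁻¹¹) = 3.46×10⁻⁶ V = 3.46 µV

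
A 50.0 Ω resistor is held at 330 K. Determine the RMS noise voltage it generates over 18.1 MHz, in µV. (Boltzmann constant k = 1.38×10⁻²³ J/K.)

V_n = √(4kTRB)
4kTRB = 4 × 1.38×10⁻²³ × 330 × 5.00×10¹ × 1.81×10⁷ = 1.65×10⁻¹¹ V²
V_n = √(1.65×10⁻¹¹) = 4.06×10⁻⁶ V = 4.06 µV

4.06 µV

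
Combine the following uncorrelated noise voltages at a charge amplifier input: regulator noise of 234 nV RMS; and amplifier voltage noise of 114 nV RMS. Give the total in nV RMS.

260 nV

Uncorrelated sources add in power (mean-square): V_tot = √(ΣV_i²)
V_tot = √[(2.34×10⁻⁷)² + (1.14×10⁻⁷)²] = 2.60×10⁻⁷ V = 260 nV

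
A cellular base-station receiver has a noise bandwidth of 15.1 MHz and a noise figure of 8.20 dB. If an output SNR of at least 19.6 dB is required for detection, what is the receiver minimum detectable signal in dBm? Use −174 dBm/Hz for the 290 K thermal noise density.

Sensitivity = −174 + 10 log₁₀(B) + NF + SNR_min
= −174 + 71.79 + 8.20 + 19.6
= −74.41 dBm → −74.4 dBm

−74.4 dBm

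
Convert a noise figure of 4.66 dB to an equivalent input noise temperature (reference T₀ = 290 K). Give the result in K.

558 K

F = 10^(4.66/10) = 2.92415
T_e = (F − 1)·T₀ = (2.92415 − 1) × 290 = 558 K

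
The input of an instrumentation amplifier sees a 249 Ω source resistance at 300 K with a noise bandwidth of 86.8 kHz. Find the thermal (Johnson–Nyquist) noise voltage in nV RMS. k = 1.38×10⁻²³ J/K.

598 nV

V_n = √(4kTRB)
4kTRB = 4 × 1.38×10⁻²³ × 300 × 2.49×10² × 8.68×10⁴ = 3.58×10⁻¹³ V²
V_n = √(3.58×10⁻¹³) = 5.98×10⁻⁷ V = 598 nV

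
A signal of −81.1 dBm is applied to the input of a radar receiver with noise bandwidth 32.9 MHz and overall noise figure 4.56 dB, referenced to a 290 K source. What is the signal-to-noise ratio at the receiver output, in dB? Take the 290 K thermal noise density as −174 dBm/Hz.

13.2 dB

Noise floor: N = −174 + 10 log₁₀(B) + NF
10 log₁₀(3.29×10⁷) = 75.17 dB
N = −174 + 75.17 + 4.56 = −94.27 dBm
SNR = P_sig − N = −81.1 − (−94.27) = 13.17 dB → 13.2 dB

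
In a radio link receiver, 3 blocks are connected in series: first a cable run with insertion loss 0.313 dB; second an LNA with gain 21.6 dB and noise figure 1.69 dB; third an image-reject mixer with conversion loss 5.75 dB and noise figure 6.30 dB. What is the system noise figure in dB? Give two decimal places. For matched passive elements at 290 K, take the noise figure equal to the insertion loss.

Convert to linear (a loss of L dB is a gain of −L dB): F_i = 10^(NF_i/10), G_i = 10^(G_i,dB/10)
  Stage 1: F_1 = 10^(0.313/10) = 1.075, G_1 = 10^(−0.313/10) = 0.9305
  Stage 2: F_2 = 10^(1.69/10) = 1.476, G_2 = 10^(21.6/10) = 144.5
  Stage 3: F_3 = 10^(6.30/10) = 4.266, G_3 = 10^(−5.75/10) = 0.2661
Friis cascade:
  F = 1.075 + (1.476 − 1)/0.9305 + (4.266 − 1)/134.5 = 1.610
NF = 10 log₁₀(1.610) = 2.07 dB

2.07 dB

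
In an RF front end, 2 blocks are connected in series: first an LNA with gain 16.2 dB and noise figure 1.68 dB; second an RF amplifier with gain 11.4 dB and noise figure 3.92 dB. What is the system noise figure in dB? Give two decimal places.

1.78 dB

Convert to linear (a loss of L dB is a gain of −L dB): F_i = 10^(NF_i/10), G_i = 10^(G_i,dB/10)
  Stage 1: F_1 = 10^(1.68/10) = 1.472, G_1 = 10^(16.2/10) = 41.69
  Stage 2: F_2 = 10^(3.92/10) = 2.466, G_2 = 10^(11.4/10) = 13.80
Friis cascade:
  F = 1.472 + (2.466 − 1)/41.69 = 1.507
NF = 10 log₁₀(1.507) = 1.78 dB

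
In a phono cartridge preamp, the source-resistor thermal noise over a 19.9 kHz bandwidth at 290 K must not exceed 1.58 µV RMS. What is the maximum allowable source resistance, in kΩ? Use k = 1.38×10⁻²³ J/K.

Johnson–Nyquist: V_n = √(4kTRB) ⇒ R = V_n² / (4kTB)
4kTB = 4 × 1.38×10⁻²³ × 290 × 1.99×10⁴ = 3.19×10⁻¹⁶
R = (1.58×10⁻⁶)² / 3.19×10⁻¹⁶ = 7.84×10³ Ω = 7.84 kΩ

7.84 kΩ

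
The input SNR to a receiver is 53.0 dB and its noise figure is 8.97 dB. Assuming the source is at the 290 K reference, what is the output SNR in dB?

44.03 dB

By definition F = SNR_in/SNR_out, so in dB: SNR_out = SNR_in − NF
SNR_out = 53.0 − 8.97 = 44.03 dB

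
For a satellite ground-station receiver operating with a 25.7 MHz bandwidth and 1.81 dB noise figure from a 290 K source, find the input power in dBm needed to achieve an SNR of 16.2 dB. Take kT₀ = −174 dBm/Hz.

Sensitivity = −174 + 10 log₁₀(B) + NF + SNR_min
= −174 + 74.1 + 1.81 + 16.2
= −81.89 dBm → −81.9 dBm

−81.9 dBm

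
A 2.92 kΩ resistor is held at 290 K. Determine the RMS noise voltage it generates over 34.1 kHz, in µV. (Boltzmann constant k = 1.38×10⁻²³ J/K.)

1.26 µV

V_n = √(4kTRB)
4kTRB = 4 × 1.38×10⁻²³ × 290 × 2.92×10³ × 3.41×10⁴ = 1.59×10⁻¹² V²
V_n = √(1.59×10⁻¹²) = 1.26×10⁻⁶ V = 1.26 µV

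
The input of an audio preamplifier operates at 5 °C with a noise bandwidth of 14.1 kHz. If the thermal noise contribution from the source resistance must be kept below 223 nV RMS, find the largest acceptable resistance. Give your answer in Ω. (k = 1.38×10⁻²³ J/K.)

T = 5 °C + 273.15 = 278.15 K
Johnson–Nyquist: V_n = √(4kTRB) ⇒ R = V_n² / (4kTB)
4kTB = 4 × 1.38×10⁻²³ × 278.15 × 1.41×10⁴ = 2.16×10⁻¹⁶
R = (2.23×10⁻⁷)² / 2.16×10⁻¹⁶ = 2.30×10² Ω = 230 Ω

230 Ω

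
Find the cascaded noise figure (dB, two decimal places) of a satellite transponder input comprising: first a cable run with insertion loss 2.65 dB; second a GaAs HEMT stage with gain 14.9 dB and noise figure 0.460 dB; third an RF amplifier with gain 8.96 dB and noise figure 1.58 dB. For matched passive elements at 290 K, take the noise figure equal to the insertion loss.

3.17 dB

Convert to linear (a loss of L dB is a gain of −L dB): F_i = 10^(NF_i/10), G_i = 10^(G_i,dB/10)
  Stage 1: F_1 = 10^(2.65/10) = 1.841, G_1 = 10^(−2.65/10) = 0.5433
  Stage 2: F_2 = 10^(0.460/10) = 1.112, G_2 = 10^(14.9/10) = 30.90
  Stage 3: F_3 = 10^(1.58/10) = 1.439, G_3 = 10^(8.96/10) = 7.870
Friis cascade:
  F = 1.841 + (1.112 − 1)/0.5433 + (1.439 − 1)/16.79 = 2.073
NF = 10 log₁₀(2.073) = 3.17 dB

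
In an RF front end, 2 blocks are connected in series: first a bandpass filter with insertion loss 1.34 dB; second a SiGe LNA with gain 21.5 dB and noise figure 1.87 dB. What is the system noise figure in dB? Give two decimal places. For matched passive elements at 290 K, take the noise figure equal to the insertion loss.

Convert to linear (a loss of L dB is a gain of −L dB): F_i = 10^(NF_i/10), G_i = 10^(G_i,dB/10)
  Stage 1: F_1 = 10^(1.34/10) = 1.361, G_1 = 10^(−1.34/10) = 0.7345
  Stage 2: F_2 = 10^(1.87/10) = 1.538, G_2 = 10^(21.5/10) = 141.3
Friis cascade:
  F = 1.361 + (1.538 − 1)/0.7345 = 2.094
NF = 10 log₁₀(2.094) = 3.21 dB

3.21 dB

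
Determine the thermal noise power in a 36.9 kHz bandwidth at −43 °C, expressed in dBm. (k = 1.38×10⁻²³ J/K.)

−129.3 dBm

T = −43 °C + 273.15 = 230.15 K
P_n = kTB = 1.38×10⁻²³ × 230.15 × 3.69×10⁴ = 1.17×10⁻¹⁶ W
In dBm: 10 log₁₀(1.17×10⁻¹⁶ / 10⁻³) = −129.3 dBm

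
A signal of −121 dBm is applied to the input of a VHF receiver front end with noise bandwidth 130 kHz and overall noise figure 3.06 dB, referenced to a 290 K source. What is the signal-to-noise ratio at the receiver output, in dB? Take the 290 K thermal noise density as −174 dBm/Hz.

−1.2 dB

Noise floor: N = −174 + 10 log₁₀(B) + NF
10 log₁₀(1.30×10⁵) = 51.14 dB
N = −174 + 51.14 + 3.06 = −119.80 dBm
SNR = P_sig − N = −121 − (−119.80) = −1.20 dB → −1.2 dB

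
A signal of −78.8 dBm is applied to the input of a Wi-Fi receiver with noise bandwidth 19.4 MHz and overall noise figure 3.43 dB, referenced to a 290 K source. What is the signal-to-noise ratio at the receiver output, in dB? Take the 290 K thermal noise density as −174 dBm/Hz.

Noise floor: N = −174 + 10 log₁₀(B) + NF
10 log₁₀(1.94×10⁷) = 72.88 dB
N = −174 + 72.88 + 3.43 = −97.69 dBm
SNR = P_sig − N = −78.8 − (−97.69) = 18.89 dB → 18.9 dB

18.9 dB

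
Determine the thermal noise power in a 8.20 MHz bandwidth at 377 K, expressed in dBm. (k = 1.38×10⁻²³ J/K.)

−103.7 dBm

P_n = kTB = 1.38×10⁻²³ × 377 × 8.20×10⁶ = 4.27×10⁻¹⁴ W
In dBm: 10 log₁₀(4.27×10⁻¹⁴ / 10⁻³) = −103.7 dBm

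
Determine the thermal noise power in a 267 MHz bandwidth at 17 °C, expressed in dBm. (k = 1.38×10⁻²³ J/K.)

T = 17 °C + 273.15 = 290.15 K
P_n = kTB = 1.38×10⁻²³ × 290.15 × 2.67×10⁸ = 1.07×10⁻¹² W
In dBm: 10 log₁₀(1.07×10⁻¹² / 10⁻³) = −89.7 dBm

−89.7 dBm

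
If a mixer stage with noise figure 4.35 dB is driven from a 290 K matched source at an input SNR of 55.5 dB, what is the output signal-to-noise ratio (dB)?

By definition F = SNR_in/SNR_out, so in dB: SNR_out = SNR_in − NF
SNR_out = 55.5 − 4.35 = 51.15 dB

51.15 dB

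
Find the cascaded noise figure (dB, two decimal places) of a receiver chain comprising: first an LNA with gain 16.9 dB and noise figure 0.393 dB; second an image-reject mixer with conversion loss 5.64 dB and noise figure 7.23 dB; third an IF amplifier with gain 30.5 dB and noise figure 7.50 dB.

Convert to linear (a loss of L dB is a gain of −L dB): F_i = 10^(NF_i/10), G_i = 10^(G_i,dB/10)
  Stage 1: F_1 = 10^(0.393/10) = 1.095, G_1 = 10^(16.9/10) = 48.98
  Stage 2: F_2 = 10^(7.23/10) = 5.284, G_2 = 10^(−5.64/10) = 0.2729
  Stage 3: F_3 = 10^(7.50/10) = 5.623, G_3 = 10^(30.5/10) = 1122
Friis cascade:
  F = 1.095 + (5.284 − 1)/48.98 + (5.623 − 1)/13.37 = 1.528
NF = 10 log₁₀(1.528) = 1.84 dB

1.84 dB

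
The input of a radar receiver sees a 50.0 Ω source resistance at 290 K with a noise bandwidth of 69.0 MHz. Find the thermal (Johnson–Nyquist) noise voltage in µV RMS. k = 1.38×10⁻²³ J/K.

7.43 µV

V_n = √(4kTRB)
4kTRB = 4 × 1.38×10⁻²³ × 290 × 5.00×10¹ × 6.90×10⁷ = 5.52×10⁻¹¹ V²
V_n = √(5.52×10⁻¹¹) = 7.43×10⁻⁶ V = 7.43 µV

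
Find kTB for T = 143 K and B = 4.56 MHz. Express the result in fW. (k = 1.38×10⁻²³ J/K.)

9.00 fW

P_n = kTB = 1.38×10⁻²³ × 143 × 4.56×10⁶ = 9.00×10⁻¹⁵ W = 9.00 fW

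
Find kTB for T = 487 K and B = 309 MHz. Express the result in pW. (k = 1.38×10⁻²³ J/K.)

P_n = kTB = 1.38×10⁻²³ × 487 × 3.09×10⁸ = 2.08×10⁻¹² W = 2.08 pW

2.08 pW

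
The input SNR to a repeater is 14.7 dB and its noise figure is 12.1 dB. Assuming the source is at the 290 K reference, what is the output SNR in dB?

By definition F = SNR_in/SNR_out, so in dB: SNR_out = SNR_in − NF
SNR_out = 14.7 − 12.1 = 2.6 dB

2.6 dB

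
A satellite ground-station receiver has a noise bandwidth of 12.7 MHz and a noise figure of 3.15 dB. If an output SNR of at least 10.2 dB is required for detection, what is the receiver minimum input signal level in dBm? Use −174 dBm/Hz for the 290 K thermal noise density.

−89.6 dBm

Sensitivity = −174 + 10 log₁₀(B) + NF + SNR_min
= −174 + 71.04 + 3.15 + 10.2
= −89.61 dBm → −89.6 dBm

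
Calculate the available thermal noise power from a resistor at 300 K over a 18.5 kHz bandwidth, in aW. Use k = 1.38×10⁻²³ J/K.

76.6 aW

P_n = kTB = 1.38×10⁻²³ × 300 × 1.85×10⁴ = 7.66×10⁻¹⁷ W = 76.6 aW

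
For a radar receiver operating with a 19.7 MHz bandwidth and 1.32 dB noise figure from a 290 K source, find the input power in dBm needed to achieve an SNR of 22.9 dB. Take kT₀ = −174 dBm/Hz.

−76.8 dBm

Sensitivity = −174 + 10 log₁₀(B) + NF + SNR_min
= −174 + 72.94 + 1.32 + 22.9
= −76.84 dBm → −76.8 dBm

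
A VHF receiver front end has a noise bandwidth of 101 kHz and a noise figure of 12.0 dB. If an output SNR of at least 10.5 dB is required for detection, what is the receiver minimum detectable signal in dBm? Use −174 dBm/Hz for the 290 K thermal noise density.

Sensitivity = −174 + 10 log₁₀(B) + NF + SNR_min
= −174 + 50.04 + 12.0 + 10.5
= −101.46 dBm → −101.5 dBm

−101.5 dBm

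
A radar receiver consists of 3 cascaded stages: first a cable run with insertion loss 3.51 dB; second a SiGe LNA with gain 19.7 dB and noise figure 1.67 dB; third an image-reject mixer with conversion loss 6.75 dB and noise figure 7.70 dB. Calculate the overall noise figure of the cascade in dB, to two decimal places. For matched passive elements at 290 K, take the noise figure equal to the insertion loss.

5.33 dB

Convert to linear (a loss of L dB is a gain of −L dB): F_i = 10^(NF_i/10), G_i = 10^(G_i,dB/10)
  Stage 1: F_1 = 10^(3.51/10) = 2.244, G_1 = 10^(−3.51/10) = 0.4457
  Stage 2: F_2 = 10^(1.67/10) = 1.469, G_2 = 10^(19.7/10) = 93.33
  Stage 3: F_3 = 10^(7.70/10) = 5.888, G_3 = 10^(−6.75/10) = 0.2113
Friis cascade:
  F = 2.244 + (1.469 − 1)/0.4457 + (5.888 − 1)/41.59 = 3.414
NF = 10 log₁₀(3.414) = 5.33 dB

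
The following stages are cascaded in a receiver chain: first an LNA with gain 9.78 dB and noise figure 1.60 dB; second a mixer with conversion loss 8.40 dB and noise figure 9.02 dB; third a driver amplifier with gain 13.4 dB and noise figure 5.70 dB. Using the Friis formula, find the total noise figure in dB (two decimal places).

6.19 dB

Convert to linear (a loss of L dB is a gain of −L dB): F_i = 10^(NF_i/10), G_i = 10^(G_i,dB/10)
  Stage 1: F_1 = 10^(1.60/10) = 1.445, G_1 = 10^(9.78/10) = 9.506
  Stage 2: F_2 = 10^(9.02/10) = 7.980, G_2 = 10^(−8.40/10) = 0.1445
  Stage 3: F_3 = 10^(5.70/10) = 3.715, G_3 = 10^(13.4/10) = 21.88
Friis cascade:
  F = 1.445 + (7.980 − 1)/9.506 + (3.715 − 1)/1.374 = 4.156
NF = 10 log₁₀(4.156) = 6.19 dB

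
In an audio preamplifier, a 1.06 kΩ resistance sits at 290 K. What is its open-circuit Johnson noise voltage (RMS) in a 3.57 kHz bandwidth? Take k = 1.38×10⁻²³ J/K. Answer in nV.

V_n = √(4kTRB)
4kTRB = 4 × 1.38×10⁻²³ × 290 × 1.06×10³ × 3.57×10³ = 6.06×10⁻¹⁴ V²
V_n = √(6.06×10⁻¹⁴) = 2.46×10⁻⁷ V = 246 nV

246 nV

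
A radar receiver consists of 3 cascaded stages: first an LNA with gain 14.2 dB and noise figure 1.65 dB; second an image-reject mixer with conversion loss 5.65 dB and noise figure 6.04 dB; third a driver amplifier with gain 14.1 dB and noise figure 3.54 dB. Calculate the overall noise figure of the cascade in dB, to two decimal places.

2.44 dB

Convert to linear (a loss of L dB is a gain of −L dB): F_i = 10^(NF_i/10), G_i = 10^(G_i,dB/10)
  Stage 1: F_1 = 10^(1.65/10) = 1.462, G_1 = 10^(14.2/10) = 26.30
  Stage 2: F_2 = 10^(6.04/10) = 4.018, G_2 = 10^(−5.65/10) = 0.2723
  Stage 3: F_3 = 10^(3.54/10) = 2.259, G_3 = 10^(14.1/10) = 25.70
Friis cascade:
  F = 1.462 + (4.018 − 1)/26.30 + (2.259 − 1)/7.161 = 1.753
NF = 10 log₁₀(1.753) = 2.44 dB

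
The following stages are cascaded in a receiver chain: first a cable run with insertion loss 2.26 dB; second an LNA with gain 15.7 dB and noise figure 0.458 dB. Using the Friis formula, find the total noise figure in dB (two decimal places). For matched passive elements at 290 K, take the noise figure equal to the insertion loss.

Convert to linear (a loss of L dB is a gain of −L dB): F_i = 10^(NF_i/10), G_i = 10^(G_i,dB/10)
  Stage 1: F_1 = 10^(2.26/10) = 1.683, G_1 = 10^(−2.26/10) = 0.5943
  Stage 2: F_2 = 10^(0.458/10) = 1.111, G_2 = 10^(15.7/10) = 37.15
Friis cascade:
  F = 1.683 + (1.111 − 1)/0.5943 = 1.870
NF = 10 log₁₀(1.870) = 2.72 dB

2.72 dB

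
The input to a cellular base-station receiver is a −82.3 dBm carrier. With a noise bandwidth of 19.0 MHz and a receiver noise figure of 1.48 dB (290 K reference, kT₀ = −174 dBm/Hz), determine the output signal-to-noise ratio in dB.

17.4 dB

Noise floor: N = −174 + 10 log₁₀(B) + NF
10 log₁₀(1.90×10⁷) = 72.79 dB
N = −174 + 72.79 + 1.48 = −99.73 dBm
SNR = P_sig − N = −82.3 − (−99.73) = 17.43 dB → 17.4 dB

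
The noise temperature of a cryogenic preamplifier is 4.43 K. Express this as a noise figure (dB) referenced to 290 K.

F = 1 + T_e/T₀ = 1 + 4.43/290 = 1.01528
NF = 10 log₁₀(1.01528) = 0.066 dB

0.066 dB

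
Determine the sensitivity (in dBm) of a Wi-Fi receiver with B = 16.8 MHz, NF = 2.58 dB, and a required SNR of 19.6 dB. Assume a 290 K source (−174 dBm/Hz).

−79.6 dBm

Sensitivity = −174 + 10 log₁₀(B) + NF + SNR_min
= −174 + 72.25 + 2.58 + 19.6
= −79.57 dBm → −79.6 dBm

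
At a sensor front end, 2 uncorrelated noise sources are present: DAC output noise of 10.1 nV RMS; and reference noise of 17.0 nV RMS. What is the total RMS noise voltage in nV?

Uncorrelated sources add in power (mean-square): V_tot = √(ΣV_i²)
V_tot = √[(1.01×10⁻⁸)² + (1.70×10⁻⁸)²] = 1.98×10⁻⁸ V = 19.8 nV

19.8 nV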